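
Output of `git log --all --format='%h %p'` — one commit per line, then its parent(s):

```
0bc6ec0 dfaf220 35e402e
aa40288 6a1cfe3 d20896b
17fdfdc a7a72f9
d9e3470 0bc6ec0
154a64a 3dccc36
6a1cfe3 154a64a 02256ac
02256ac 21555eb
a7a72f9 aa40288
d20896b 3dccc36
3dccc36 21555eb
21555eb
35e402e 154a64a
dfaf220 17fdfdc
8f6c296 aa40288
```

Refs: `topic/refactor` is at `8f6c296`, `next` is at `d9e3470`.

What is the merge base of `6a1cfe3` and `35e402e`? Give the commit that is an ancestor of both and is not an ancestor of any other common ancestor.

154a64a

Ancestors of 6a1cfe3: {02256ac, 154a64a, 21555eb, 3dccc36, 6a1cfe3}.
Ancestors of 35e402e: {154a64a, 21555eb, 35e402e, 3dccc36}.
Common ancestors: {154a64a, 21555eb, 3dccc36}.
Among these, 154a64a is not an ancestor of any other common ancestor — it is the merge base.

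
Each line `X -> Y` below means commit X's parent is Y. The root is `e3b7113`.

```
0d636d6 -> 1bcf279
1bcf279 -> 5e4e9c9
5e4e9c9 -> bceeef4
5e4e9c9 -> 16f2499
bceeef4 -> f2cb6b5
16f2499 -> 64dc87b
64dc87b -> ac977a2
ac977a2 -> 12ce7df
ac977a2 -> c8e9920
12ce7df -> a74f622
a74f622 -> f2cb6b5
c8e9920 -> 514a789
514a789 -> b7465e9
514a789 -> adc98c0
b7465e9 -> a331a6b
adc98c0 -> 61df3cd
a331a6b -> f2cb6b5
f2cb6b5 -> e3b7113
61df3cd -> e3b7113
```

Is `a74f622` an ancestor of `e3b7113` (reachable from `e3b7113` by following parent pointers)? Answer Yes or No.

Ancestors of e3b7113: {e3b7113}.
a74f622 is not in that set, so it is not an ancestor of e3b7113.

No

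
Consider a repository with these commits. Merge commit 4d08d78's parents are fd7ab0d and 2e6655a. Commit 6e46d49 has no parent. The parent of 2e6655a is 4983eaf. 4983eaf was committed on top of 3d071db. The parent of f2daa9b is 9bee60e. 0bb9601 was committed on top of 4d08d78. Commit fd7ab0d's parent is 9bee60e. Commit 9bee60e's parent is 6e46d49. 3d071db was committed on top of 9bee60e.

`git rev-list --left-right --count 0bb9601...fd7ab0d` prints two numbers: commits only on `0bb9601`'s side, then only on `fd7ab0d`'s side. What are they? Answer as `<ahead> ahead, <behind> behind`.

Reachable from 0bb9601: {0bb9601, 2e6655a, 3d071db, 4983eaf, 4d08d78, 6e46d49, 9bee60e, fd7ab0d}.
Reachable from fd7ab0d: {6e46d49, 9bee60e, fd7ab0d}.
Only in 0bb9601's history (ahead): {0bb9601, 2e6655a, 3d071db, 4983eaf, 4d08d78} — 5.
Only in fd7ab0d's history (behind): {} — 0.

5 ahead, 0 behind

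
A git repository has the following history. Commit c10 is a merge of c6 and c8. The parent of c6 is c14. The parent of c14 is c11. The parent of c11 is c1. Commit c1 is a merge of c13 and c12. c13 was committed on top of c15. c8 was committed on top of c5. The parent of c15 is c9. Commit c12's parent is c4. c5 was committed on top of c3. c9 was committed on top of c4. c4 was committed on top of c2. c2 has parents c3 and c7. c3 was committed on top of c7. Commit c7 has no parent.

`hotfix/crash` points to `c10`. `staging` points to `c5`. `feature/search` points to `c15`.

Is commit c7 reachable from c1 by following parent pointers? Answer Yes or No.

Yes

Ancestors of c1 (commits reachable by following parents): {c1, c12, c13, c15, c2, c3, c4, c7, c9}.
c7 is in that set, so it is an ancestor of c1.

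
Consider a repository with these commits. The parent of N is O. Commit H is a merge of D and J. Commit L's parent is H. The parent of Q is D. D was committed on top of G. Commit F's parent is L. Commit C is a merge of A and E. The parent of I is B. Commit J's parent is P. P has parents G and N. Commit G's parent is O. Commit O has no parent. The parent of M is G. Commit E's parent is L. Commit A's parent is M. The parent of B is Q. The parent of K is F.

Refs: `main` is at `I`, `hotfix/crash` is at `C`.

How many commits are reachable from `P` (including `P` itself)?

4

Walking parent pointers from P: reachable set = {G, N, O, P}.
That is 4 commits.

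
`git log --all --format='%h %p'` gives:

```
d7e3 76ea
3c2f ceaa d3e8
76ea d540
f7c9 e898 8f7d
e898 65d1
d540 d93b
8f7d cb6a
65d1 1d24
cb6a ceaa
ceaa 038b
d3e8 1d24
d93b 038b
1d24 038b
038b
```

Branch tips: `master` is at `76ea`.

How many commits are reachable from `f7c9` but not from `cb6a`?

Reachable from f7c9: {038b, 1d24, 65d1, 8f7d, cb6a, ceaa, e898, f7c9}.
Reachable from cb6a: {038b, cb6a, ceaa}.
In f7c9's history but not cb6a's: {1d24, 65d1, 8f7d, e898, f7c9} — 5 commits.

5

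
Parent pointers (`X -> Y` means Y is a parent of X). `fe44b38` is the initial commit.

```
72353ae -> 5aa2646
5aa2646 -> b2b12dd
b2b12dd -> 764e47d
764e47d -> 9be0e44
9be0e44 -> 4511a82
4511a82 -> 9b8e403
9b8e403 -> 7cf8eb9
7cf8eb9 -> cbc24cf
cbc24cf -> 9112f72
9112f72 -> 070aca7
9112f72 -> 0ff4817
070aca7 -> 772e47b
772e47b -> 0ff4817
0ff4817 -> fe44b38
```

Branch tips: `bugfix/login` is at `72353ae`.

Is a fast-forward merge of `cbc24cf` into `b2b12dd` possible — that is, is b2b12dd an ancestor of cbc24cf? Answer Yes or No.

No

A fast-forward from b2b12dd to cbc24cf is possible iff b2b12dd is an ancestor of cbc24cf.
Ancestors of cbc24cf: {070aca7, 0ff4817, 772e47b, 9112f72, cbc24cf, fe44b38}.
b2b12dd is not among them, so fast-forward is not possible.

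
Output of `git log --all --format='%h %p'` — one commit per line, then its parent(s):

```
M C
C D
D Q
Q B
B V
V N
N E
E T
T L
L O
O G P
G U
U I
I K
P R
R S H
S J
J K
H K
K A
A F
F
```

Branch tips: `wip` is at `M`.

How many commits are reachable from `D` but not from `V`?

Reachable from D: {A, B, D, E, F, G, H, I, J, K, L, N, O, P, Q, R, S, T, U, V}.
Reachable from V: {A, E, F, G, H, I, J, K, L, N, O, P, R, S, T, U, V}.
In D's history but not V's: {B, D, Q} — 3 commits.

3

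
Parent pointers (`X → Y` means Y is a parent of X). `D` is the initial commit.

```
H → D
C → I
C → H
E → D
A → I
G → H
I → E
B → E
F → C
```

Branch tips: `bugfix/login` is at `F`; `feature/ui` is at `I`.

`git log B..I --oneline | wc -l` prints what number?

Reachable from I: {D, E, I}.
Reachable from B: {B, D, E}.
In I's history but not B's: {I} — 1 commit.

1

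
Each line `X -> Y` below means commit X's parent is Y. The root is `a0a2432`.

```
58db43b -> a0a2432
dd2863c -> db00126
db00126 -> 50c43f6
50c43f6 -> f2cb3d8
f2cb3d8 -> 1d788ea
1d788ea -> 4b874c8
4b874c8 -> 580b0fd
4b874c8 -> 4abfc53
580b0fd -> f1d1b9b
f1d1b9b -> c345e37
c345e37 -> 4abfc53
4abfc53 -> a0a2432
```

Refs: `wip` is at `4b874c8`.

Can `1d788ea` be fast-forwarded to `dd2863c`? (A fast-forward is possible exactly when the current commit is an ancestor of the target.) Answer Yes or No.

Yes

A fast-forward from 1d788ea to dd2863c is possible iff 1d788ea is an ancestor of dd2863c.
Ancestors of dd2863c: {1d788ea, 4abfc53, 4b874c8, 50c43f6, 580b0fd, a0a2432, c345e37, db00126, dd2863c, f1d1b9b, f2cb3d8}.
1d788ea is among them, so fast-forward is possible.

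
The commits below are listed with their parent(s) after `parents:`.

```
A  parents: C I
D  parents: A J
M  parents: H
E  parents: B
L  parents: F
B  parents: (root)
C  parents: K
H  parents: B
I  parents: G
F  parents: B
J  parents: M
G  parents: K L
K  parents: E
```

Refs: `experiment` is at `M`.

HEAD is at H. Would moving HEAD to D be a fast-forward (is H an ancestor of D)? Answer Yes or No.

A fast-forward from H to D is possible iff H is an ancestor of D.
Ancestors of D: {A, B, C, D, E, F, G, H, I, J, K, L, M}.
H is among them, so fast-forward is possible.

Yes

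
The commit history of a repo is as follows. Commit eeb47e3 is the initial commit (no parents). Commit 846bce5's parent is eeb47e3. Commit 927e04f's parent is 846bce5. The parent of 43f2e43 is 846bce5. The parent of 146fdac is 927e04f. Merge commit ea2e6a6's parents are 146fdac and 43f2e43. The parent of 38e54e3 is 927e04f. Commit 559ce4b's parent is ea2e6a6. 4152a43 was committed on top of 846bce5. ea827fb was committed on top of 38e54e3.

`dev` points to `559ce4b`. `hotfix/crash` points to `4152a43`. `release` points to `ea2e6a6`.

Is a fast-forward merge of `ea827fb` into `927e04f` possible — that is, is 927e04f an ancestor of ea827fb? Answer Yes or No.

Yes

A fast-forward from 927e04f to ea827fb is possible iff 927e04f is an ancestor of ea827fb.
Ancestors of ea827fb: {38e54e3, 846bce5, 927e04f, ea827fb, eeb47e3}.
927e04f is among them, so fast-forward is possible.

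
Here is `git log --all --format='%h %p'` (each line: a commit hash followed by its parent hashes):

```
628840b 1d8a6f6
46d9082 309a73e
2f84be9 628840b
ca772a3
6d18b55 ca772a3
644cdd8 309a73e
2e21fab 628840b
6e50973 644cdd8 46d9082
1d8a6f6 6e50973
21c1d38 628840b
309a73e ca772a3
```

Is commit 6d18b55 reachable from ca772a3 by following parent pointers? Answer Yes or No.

Ancestors of ca772a3: {ca772a3}.
6d18b55 is not in that set, so it is not an ancestor of ca772a3.

No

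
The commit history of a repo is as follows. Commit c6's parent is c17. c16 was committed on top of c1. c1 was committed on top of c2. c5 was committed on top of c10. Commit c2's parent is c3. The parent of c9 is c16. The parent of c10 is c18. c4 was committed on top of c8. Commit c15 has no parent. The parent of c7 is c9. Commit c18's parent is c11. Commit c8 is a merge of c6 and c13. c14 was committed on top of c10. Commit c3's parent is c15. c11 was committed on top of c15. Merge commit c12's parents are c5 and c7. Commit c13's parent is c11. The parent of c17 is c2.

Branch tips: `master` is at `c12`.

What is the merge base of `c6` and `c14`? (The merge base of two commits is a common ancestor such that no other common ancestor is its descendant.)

Ancestors of c6: {c15, c17, c2, c3, c6}.
Ancestors of c14: {c10, c11, c14, c15, c18}.
Common ancestors: {c15}.
The only common ancestor is c15, so it is the merge base.

c15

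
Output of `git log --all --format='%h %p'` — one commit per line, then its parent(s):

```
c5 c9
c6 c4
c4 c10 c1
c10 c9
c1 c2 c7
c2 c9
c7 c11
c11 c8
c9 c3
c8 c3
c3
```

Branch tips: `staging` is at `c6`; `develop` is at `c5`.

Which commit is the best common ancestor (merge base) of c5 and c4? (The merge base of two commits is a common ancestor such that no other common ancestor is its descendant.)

c9

Ancestors of c5: {c3, c5, c9}.
Ancestors of c4: {c1, c10, c11, c2, c3, c4, c7, c8, c9}.
Common ancestors: {c3, c9}.
Among these, c9 is not an ancestor of any other common ancestor — it is the merge base.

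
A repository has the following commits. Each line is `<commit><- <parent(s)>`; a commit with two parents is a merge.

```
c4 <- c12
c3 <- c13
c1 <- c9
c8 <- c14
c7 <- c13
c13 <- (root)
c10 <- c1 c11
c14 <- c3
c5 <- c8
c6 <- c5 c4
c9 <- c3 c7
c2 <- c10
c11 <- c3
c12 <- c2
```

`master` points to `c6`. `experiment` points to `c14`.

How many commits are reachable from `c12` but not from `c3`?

Reachable from c12: {c1, c10, c11, c12, c13, c2, c3, c7, c9}.
Reachable from c3: {c13, c3}.
In c12's history but not c3's: {c1, c10, c11, c12, c2, c7, c9} — 7 commits.

7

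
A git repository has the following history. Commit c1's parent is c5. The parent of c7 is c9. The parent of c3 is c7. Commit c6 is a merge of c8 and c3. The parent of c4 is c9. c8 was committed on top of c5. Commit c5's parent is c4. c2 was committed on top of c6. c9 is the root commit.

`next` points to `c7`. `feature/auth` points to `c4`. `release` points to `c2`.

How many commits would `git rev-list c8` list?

Walking parent pointers from c8: reachable set = {c4, c5, c8, c9}.
That is 4 commits.

4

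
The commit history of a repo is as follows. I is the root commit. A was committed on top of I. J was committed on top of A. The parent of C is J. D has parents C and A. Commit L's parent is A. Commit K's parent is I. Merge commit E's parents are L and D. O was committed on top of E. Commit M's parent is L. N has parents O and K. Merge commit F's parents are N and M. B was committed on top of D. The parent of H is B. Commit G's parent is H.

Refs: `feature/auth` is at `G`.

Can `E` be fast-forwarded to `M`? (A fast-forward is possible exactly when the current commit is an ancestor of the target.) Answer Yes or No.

A fast-forward from E to M is possible iff E is an ancestor of M.
Ancestors of M: {A, I, L, M}.
E is not among them, so fast-forward is not possible.

No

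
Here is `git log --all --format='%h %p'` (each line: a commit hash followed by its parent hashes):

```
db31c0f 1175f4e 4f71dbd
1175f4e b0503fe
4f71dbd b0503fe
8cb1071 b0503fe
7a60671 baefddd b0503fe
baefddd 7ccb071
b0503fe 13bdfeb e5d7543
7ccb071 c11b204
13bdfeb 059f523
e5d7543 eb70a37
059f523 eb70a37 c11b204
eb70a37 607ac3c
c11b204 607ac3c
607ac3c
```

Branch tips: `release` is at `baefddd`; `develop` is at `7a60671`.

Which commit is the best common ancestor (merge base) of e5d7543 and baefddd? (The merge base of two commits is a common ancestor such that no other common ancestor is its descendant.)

Ancestors of e5d7543: {607ac3c, e5d7543, eb70a37}.
Ancestors of baefddd: {607ac3c, 7ccb071, baefddd, c11b204}.
Common ancestors: {607ac3c}.
The only common ancestor is 607ac3c, so it is the merge base.

607ac3c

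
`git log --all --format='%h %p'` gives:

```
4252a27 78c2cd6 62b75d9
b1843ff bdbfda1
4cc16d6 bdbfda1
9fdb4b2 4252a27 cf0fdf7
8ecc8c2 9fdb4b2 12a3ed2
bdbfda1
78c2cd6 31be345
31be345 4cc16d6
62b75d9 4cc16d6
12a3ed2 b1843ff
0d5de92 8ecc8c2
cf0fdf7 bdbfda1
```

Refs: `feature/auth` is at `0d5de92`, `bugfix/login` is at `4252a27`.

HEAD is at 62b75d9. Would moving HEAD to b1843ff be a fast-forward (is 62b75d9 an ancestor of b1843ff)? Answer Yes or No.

A fast-forward from 62b75d9 to b1843ff is possible iff 62b75d9 is an ancestor of b1843ff.
Ancestors of b1843ff: {b1843ff, bdbfda1}.
62b75d9 is not among them, so fast-forward is not possible.

No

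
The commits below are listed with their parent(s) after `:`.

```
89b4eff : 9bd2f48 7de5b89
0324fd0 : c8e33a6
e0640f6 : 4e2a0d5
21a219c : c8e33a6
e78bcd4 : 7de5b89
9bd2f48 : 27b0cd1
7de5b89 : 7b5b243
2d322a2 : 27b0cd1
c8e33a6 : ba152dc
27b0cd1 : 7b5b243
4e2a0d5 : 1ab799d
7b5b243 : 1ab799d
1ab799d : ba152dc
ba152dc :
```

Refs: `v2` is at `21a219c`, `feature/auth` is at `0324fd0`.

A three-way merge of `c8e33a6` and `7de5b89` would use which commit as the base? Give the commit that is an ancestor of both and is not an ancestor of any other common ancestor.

ba152dc

Ancestors of c8e33a6: {ba152dc, c8e33a6}.
Ancestors of 7de5b89: {1ab799d, 7b5b243, 7de5b89, ba152dc}.
Common ancestors: {ba152dc}.
The only common ancestor is ba152dc, so it is the merge base.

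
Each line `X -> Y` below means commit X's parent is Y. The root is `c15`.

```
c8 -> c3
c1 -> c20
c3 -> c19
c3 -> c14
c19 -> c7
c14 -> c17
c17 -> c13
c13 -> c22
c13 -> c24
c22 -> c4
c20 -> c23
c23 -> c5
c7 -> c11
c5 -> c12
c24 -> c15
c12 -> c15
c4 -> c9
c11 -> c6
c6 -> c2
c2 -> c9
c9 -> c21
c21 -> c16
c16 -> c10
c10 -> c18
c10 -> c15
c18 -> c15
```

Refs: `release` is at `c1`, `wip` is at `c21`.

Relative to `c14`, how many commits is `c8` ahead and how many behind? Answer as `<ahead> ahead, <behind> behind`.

7 ahead, 0 behind

Reachable from c8: {c10, c11, c13, c14, c15, c16, c17, c18, c19, c2, c21, c22, c24, c3, c4, c6, c7, c8, c9}.
Reachable from c14: {c10, c13, c14, c15, c16, c17, c18, c21, c22, c24, c4, c9}.
Only in c8's history (ahead): {c11, c19, c2, c3, c6, c7, c8} — 7.
Only in c14's history (behind): {} — 0.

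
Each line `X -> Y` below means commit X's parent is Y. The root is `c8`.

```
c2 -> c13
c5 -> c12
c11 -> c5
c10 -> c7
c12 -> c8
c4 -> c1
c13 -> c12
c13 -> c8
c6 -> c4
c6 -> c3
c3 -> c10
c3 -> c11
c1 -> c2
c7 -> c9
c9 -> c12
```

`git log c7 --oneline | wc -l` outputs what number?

Walking parent pointers from c7: reachable set = {c12, c7, c8, c9}.
That is 4 commits.

4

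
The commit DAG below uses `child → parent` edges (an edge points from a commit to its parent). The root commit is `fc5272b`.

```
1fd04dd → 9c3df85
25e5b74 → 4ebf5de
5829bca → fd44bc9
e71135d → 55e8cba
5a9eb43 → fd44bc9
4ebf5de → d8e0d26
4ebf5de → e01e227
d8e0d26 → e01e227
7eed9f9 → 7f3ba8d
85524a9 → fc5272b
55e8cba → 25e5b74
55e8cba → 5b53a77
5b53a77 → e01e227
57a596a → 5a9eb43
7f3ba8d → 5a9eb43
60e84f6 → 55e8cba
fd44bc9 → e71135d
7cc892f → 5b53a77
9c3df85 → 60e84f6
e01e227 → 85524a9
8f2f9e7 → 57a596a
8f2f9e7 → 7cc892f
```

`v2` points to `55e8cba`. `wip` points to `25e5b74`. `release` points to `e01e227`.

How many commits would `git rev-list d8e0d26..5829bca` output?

Reachable from 5829bca: {25e5b74, 4ebf5de, 55e8cba, 5829bca, 5b53a77, 85524a9, d8e0d26, e01e227, e71135d, fc5272b, fd44bc9}.
Reachable from d8e0d26: {85524a9, d8e0d26, e01e227, fc5272b}.
In 5829bca's history but not d8e0d26's: {25e5b74, 4ebf5de, 55e8cba, 5829bca, 5b53a77, e71135d, fd44bc9} — 7 commits.

7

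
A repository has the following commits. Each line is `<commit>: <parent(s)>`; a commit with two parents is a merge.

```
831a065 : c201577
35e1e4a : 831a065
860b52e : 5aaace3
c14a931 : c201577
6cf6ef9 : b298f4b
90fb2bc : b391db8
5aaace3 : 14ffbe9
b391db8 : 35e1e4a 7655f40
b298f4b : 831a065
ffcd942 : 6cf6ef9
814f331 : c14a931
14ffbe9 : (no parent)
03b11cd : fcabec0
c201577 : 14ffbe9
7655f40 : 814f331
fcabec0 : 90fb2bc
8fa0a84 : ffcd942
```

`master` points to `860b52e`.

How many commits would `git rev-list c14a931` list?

Walking parent pointers from c14a931: reachable set = {14ffbe9, c14a931, c201577}.
That is 3 commits.

3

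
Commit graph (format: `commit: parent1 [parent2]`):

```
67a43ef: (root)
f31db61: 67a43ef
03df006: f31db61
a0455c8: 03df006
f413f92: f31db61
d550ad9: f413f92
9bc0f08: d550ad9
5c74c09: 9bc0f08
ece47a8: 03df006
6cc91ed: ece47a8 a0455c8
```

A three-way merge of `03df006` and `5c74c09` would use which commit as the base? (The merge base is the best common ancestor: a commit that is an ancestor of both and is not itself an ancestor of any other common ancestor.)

Ancestors of 03df006: {03df006, 67a43ef, f31db61}.
Ancestors of 5c74c09: {5c74c09, 67a43ef, 9bc0f08, d550ad9, f31db61, f413f92}.
Common ancestors: {67a43ef, f31db61}.
Among these, f31db61 is not an ancestor of any other common ancestor — it is the merge base.

f31db61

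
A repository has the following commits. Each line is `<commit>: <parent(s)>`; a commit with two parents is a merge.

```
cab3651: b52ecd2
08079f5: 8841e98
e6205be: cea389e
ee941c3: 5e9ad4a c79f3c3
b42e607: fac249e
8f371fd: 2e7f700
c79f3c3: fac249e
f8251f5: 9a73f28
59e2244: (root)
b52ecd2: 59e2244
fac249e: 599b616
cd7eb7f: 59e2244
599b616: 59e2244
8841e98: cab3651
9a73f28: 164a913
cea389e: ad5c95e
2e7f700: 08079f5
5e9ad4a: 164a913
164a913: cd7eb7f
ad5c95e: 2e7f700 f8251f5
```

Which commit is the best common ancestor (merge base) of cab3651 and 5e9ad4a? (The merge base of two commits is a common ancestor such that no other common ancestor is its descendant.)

Ancestors of cab3651: {59e2244, b52ecd2, cab3651}.
Ancestors of 5e9ad4a: {164a913, 59e2244, 5e9ad4a, cd7eb7f}.
Common ancestors: {59e2244}.
The only common ancestor is 59e2244, so it is the merge base.

59e2244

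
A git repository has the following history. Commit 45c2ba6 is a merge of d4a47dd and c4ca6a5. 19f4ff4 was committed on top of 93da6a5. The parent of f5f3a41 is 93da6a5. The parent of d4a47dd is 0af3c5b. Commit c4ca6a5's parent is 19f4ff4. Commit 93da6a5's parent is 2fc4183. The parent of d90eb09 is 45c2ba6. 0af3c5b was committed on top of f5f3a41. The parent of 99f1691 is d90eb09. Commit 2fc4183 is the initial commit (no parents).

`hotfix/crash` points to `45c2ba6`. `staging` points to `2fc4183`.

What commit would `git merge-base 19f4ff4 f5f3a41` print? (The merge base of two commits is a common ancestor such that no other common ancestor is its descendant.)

Ancestors of 19f4ff4: {19f4ff4, 2fc4183, 93da6a5}.
Ancestors of f5f3a41: {2fc4183, 93da6a5, f5f3a41}.
Common ancestors: {2fc4183, 93da6a5}.
Among these, 93da6a5 is not an ancestor of any other common ancestor — it is the merge base.

93da6a5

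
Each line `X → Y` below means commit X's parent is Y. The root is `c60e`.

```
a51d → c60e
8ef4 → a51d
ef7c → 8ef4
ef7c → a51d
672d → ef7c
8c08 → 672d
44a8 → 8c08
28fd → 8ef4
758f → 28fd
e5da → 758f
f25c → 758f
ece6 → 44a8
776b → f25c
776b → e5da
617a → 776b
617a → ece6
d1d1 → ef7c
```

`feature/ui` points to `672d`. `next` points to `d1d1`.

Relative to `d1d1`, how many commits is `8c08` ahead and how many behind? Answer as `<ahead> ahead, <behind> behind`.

Reachable from 8c08: {672d, 8c08, 8ef4, a51d, c60e, ef7c}.
Reachable from d1d1: {8ef4, a51d, c60e, d1d1, ef7c}.
Only in 8c08's history (ahead): {672d, 8c08} — 2.
Only in d1d1's history (behind): {d1d1} — 1.

2 ahead, 1 behind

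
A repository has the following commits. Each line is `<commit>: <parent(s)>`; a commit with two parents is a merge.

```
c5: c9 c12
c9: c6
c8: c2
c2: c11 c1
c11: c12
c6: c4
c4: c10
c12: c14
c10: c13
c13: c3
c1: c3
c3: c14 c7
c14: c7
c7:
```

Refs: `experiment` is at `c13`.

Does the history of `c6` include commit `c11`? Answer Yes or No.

No

Ancestors of c6: {c10, c13, c14, c3, c4, c6, c7}.
c11 is not in that set, so it is not an ancestor of c6.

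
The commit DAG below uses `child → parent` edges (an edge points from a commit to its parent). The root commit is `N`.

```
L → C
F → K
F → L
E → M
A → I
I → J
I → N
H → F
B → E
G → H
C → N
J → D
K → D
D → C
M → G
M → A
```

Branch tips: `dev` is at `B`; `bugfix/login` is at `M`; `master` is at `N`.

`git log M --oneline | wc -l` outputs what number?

12

Walking parent pointers from M: reachable set = {A, C, D, F, G, H, I, J, K, L, M, N}.
That is 12 commits.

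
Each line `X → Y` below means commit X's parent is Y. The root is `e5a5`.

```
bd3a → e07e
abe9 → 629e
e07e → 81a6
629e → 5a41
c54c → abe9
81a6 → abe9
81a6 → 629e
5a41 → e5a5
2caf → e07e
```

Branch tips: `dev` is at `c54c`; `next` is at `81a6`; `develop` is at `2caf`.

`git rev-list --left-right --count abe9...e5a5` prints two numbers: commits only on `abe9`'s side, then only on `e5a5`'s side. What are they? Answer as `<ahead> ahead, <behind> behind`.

3 ahead, 0 behind

Reachable from abe9: {5a41, 629e, abe9, e5a5}.
Reachable from e5a5: {e5a5}.
Only in abe9's history (ahead): {5a41, 629e, abe9} — 3.
Only in e5a5's history (behind): {} — 0.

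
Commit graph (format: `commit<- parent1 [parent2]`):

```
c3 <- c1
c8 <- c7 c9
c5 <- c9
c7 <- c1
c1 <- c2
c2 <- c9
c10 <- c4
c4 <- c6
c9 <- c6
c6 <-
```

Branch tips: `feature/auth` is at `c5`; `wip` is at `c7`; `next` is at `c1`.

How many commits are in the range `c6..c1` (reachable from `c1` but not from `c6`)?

3

Reachable from c1: {c1, c2, c6, c9}.
Reachable from c6: {c6}.
In c1's history but not c6's: {c1, c2, c9} — 3 commits.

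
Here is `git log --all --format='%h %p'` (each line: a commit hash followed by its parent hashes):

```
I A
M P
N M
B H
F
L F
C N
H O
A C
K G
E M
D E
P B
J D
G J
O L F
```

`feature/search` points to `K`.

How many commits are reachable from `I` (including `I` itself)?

Walking parent pointers from I: reachable set = {A, B, C, F, H, I, L, M, N, O, P}.
That is 11 commits.

11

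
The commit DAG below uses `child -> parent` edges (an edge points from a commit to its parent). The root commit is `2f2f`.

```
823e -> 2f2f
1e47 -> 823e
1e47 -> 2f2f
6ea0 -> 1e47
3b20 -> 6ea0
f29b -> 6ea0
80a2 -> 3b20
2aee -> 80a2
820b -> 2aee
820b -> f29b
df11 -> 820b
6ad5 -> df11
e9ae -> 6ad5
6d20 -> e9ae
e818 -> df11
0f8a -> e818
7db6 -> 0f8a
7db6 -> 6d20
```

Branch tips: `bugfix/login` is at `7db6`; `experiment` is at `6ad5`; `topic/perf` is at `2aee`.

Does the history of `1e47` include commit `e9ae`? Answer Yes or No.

No

Ancestors of 1e47: {1e47, 2f2f, 823e}.
e9ae is not in that set, so it is not an ancestor of 1e47.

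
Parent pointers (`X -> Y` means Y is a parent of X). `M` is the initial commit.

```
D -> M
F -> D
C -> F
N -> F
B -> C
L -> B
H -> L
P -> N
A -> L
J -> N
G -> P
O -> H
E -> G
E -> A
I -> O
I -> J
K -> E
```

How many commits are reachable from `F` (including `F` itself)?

3

Walking parent pointers from F: reachable set = {D, F, M}.
That is 3 commits.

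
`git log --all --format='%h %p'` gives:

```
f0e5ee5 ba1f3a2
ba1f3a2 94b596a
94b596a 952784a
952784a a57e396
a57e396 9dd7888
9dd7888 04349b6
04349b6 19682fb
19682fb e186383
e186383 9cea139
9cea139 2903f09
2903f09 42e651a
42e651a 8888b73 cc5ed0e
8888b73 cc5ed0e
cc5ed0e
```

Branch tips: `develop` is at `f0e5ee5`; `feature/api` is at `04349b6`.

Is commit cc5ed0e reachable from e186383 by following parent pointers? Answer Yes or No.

Ancestors of e186383 (commits reachable by following parents): {2903f09, 42e651a, 8888b73, 9cea139, cc5ed0e, e186383}.
cc5ed0e is in that set, so it is an ancestor of e186383.

Yes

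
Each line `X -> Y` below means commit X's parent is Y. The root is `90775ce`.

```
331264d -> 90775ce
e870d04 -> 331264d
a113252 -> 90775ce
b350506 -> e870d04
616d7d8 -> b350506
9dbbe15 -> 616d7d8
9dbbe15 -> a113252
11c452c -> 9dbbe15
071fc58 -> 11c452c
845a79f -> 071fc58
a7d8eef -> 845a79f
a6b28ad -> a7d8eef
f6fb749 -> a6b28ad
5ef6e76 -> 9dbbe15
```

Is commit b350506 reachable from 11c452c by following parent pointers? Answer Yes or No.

Yes

Ancestors of 11c452c (commits reachable by following parents): {11c452c, 331264d, 616d7d8, 90775ce, 9dbbe15, a113252, b350506, e870d04}.
b350506 is in that set, so it is an ancestor of 11c452c.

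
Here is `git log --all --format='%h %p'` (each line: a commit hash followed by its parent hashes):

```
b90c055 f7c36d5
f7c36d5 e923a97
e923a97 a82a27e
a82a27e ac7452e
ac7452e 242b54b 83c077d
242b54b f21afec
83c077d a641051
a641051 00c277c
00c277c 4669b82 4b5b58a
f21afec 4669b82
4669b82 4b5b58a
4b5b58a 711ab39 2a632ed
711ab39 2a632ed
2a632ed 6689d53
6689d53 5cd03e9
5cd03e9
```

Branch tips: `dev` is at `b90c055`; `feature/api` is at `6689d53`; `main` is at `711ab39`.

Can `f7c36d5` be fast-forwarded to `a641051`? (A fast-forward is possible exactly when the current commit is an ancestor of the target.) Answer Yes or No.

A fast-forward from f7c36d5 to a641051 is possible iff f7c36d5 is an ancestor of a641051.
Ancestors of a641051: {00c277c, 2a632ed, 4669b82, 4b5b58a, 5cd03e9, 6689d53, 711ab39, a641051}.
f7c36d5 is not among them, so fast-forward is not possible.

No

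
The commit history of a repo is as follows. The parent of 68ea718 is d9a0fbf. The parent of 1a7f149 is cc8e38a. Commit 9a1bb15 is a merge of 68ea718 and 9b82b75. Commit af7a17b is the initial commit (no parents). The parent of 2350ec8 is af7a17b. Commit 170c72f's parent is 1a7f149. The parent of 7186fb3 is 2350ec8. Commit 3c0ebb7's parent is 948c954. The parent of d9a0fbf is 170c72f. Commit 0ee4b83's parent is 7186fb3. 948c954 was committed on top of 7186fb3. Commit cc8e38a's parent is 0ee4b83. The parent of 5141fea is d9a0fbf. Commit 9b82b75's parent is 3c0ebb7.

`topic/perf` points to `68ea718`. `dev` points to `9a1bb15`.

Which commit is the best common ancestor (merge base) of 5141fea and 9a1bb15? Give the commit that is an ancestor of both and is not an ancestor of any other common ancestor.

Ancestors of 5141fea: {0ee4b83, 170c72f, 1a7f149, 2350ec8, 5141fea, 7186fb3, af7a17b, cc8e38a, d9a0fbf}.
Ancestors of 9a1bb15: {0ee4b83, 170c72f, 1a7f149, 2350ec8, 3c0ebb7, 68ea718, 7186fb3, 948c954, 9a1bb15, 9b82b75, af7a17b, cc8e38a, d9a0fbf}.
Common ancestors: {0ee4b83, 170c72f, 1a7f149, 2350ec8, 7186fb3, af7a17b, cc8e38a, d9a0fbf}.
Among these, d9a0fbf is not an ancestor of any other common ancestor — it is the merge base.

d9a0fbf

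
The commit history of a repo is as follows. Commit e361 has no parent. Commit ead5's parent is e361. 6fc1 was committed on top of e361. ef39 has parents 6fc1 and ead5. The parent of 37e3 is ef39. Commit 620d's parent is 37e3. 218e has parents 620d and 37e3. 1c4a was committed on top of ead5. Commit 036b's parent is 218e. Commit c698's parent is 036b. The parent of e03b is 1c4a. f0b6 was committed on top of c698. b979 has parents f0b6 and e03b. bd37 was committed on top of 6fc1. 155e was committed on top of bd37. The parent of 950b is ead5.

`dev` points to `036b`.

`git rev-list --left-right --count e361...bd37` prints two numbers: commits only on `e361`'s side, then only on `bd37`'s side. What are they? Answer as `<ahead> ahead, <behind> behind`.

0 ahead, 2 behind

Reachable from e361: {e361}.
Reachable from bd37: {6fc1, bd37, e361}.
Only in e361's history (ahead): {} — 0.
Only in bd37's history (behind): {6fc1, bd37} — 2.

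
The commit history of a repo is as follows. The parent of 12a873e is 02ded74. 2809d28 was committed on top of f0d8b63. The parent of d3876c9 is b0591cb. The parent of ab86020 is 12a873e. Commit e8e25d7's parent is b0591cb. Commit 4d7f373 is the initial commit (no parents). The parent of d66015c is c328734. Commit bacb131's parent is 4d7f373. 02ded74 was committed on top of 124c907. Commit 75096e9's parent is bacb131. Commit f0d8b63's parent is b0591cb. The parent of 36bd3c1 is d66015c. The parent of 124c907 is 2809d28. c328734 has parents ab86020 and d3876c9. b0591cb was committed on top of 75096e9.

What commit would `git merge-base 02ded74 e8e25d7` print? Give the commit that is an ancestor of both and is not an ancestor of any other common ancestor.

Ancestors of 02ded74: {02ded74, 124c907, 2809d28, 4d7f373, 75096e9, b0591cb, bacb131, f0d8b63}.
Ancestors of e8e25d7: {4d7f373, 75096e9, b0591cb, bacb131, e8e25d7}.
Common ancestors: {4d7f373, 75096e9, b0591cb, bacb131}.
Among these, b0591cb is not an ancestor of any other common ancestor — it is the merge base.

b0591cb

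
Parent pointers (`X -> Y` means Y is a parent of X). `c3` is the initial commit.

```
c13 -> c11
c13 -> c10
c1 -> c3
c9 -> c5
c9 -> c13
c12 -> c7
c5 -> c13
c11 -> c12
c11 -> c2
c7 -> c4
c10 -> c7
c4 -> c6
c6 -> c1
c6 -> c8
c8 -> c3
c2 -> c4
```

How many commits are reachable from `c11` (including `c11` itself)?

9

Walking parent pointers from c11: reachable set = {c1, c11, c12, c2, c3, c4, c6, c7, c8}.
That is 9 commits.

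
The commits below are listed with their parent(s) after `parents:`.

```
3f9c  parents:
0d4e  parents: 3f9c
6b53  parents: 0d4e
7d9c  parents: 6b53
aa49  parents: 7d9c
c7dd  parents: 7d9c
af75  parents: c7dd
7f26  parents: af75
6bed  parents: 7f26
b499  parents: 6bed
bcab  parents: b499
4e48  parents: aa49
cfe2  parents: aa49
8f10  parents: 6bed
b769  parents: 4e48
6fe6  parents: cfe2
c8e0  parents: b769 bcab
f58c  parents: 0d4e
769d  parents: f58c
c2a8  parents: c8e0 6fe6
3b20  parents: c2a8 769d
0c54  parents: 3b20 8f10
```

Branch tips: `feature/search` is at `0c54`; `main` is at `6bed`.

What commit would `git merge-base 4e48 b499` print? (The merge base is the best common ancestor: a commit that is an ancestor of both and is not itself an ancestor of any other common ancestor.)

Ancestors of 4e48: {0d4e, 3f9c, 4e48, 6b53, 7d9c, aa49}.
Ancestors of b499: {0d4e, 3f9c, 6b53, 6bed, 7d9c, 7f26, af75, b499, c7dd}.
Common ancestors: {0d4e, 3f9c, 6b53, 7d9c}.
Among these, 7d9c is not an ancestor of any other common ancestor — it is the merge base.

7d9c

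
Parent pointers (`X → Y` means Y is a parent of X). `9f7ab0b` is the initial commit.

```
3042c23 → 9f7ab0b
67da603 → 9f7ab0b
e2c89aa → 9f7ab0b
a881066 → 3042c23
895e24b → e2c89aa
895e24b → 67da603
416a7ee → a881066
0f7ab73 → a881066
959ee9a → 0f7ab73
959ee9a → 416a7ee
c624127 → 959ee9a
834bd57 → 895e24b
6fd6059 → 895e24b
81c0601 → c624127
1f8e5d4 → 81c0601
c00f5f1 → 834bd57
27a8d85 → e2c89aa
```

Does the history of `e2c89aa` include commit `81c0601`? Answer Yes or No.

No

Ancestors of e2c89aa: {9f7ab0b, e2c89aa}.
81c0601 is not in that set, so it is not an ancestor of e2c89aa.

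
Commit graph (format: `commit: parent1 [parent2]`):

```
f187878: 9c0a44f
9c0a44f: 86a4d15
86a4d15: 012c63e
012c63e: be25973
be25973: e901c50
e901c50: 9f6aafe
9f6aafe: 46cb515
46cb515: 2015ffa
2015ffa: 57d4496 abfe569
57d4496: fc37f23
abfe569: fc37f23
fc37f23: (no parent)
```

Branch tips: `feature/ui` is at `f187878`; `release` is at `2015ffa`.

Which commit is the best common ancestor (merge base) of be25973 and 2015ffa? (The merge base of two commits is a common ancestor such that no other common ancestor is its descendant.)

Ancestors of be25973: {2015ffa, 46cb515, 57d4496, 9f6aafe, abfe569, be25973, e901c50, fc37f23}.
Ancestors of 2015ffa: {2015ffa, 57d4496, abfe569, fc37f23}.
Common ancestors: {2015ffa, 57d4496, abfe569, fc37f23}.
Among these, 2015ffa is not an ancestor of any other common ancestor — it is the merge base.

2015ffa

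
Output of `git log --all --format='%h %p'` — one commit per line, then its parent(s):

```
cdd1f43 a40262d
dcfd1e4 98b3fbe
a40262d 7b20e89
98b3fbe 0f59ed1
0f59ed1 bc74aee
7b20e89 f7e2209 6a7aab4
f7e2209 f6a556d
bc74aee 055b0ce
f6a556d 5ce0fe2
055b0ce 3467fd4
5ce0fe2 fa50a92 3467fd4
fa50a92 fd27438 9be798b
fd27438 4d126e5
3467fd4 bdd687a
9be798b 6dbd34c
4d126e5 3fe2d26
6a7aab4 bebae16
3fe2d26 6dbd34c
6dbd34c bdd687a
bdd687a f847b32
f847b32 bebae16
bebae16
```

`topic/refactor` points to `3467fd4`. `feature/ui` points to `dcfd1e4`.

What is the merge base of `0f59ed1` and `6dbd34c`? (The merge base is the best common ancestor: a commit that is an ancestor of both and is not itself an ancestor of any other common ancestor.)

bdd687a

Ancestors of 0f59ed1: {055b0ce, 0f59ed1, 3467fd4, bc74aee, bdd687a, bebae16, f847b32}.
Ancestors of 6dbd34c: {6dbd34c, bdd687a, bebae16, f847b32}.
Common ancestors: {bdd687a, bebae16, f847b32}.
Among these, bdd687a is not an ancestor of any other common ancestor — it is the merge base.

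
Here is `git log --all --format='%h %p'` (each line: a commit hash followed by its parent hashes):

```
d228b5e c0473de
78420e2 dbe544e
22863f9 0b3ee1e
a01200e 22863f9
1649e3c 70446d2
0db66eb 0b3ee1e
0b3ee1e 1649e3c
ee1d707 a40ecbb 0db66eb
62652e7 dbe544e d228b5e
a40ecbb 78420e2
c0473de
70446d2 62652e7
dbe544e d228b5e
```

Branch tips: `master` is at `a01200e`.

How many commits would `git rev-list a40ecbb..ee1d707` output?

Reachable from ee1d707: {0b3ee1e, 0db66eb, 1649e3c, 62652e7, 70446d2, 78420e2, a40ecbb, c0473de, d228b5e, dbe544e, ee1d707}.
Reachable from a40ecbb: {78420e2, a40ecbb, c0473de, d228b5e, dbe544e}.
In ee1d707's history but not a40ecbb's: {0b3ee1e, 0db66eb, 1649e3c, 62652e7, 70446d2, ee1d707} — 6 commits.

6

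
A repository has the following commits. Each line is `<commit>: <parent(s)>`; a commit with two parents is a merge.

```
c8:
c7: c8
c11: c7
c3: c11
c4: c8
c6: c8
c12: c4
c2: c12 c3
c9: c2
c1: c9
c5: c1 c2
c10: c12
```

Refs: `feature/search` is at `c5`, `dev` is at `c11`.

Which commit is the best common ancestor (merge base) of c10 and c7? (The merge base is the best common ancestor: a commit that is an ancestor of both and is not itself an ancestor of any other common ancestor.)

c8

Ancestors of c10: {c10, c12, c4, c8}.
Ancestors of c7: {c7, c8}.
Common ancestors: {c8}.
The only common ancestor is c8, so it is the merge base.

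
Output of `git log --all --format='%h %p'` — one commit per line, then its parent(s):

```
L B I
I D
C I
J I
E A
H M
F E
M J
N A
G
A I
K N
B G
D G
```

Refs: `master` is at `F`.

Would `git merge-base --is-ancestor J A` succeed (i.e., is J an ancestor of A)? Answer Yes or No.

Ancestors of A: {A, D, G, I}.
J is not in that set, so it is not an ancestor of A.

No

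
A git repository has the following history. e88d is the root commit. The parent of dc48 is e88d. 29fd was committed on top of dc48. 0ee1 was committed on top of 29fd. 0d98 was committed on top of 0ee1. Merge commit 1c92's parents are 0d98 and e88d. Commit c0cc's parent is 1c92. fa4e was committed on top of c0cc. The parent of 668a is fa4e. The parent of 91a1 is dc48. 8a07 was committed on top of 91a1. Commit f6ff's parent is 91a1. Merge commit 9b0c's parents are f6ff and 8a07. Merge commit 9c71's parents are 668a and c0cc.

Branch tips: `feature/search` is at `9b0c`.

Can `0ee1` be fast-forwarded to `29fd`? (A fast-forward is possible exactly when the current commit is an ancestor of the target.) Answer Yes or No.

No

A fast-forward from 0ee1 to 29fd is possible iff 0ee1 is an ancestor of 29fd.
Ancestors of 29fd: {29fd, dc48, e88d}.
0ee1 is not among them, so fast-forward is not possible.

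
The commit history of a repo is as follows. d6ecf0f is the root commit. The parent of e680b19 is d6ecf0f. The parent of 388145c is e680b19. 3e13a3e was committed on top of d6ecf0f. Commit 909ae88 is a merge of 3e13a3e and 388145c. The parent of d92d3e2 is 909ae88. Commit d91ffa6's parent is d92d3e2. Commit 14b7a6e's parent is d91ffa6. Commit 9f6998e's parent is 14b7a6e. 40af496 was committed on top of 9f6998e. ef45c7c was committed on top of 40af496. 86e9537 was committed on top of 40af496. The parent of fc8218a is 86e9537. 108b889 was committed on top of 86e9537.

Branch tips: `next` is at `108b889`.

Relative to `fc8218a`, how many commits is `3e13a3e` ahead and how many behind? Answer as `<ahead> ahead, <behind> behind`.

Reachable from 3e13a3e: {3e13a3e, d6ecf0f}.
Reachable from fc8218a: {14b7a6e, 388145c, 3e13a3e, 40af496, 86e9537, 909ae88, 9f6998e, d6ecf0f, d91ffa6, d92d3e2, e680b19, fc8218a}.
Only in 3e13a3e's history (ahead): {} — 0.
Only in fc8218a's history (behind): {14b7a6e, 388145c, 40af496, 86e9537, 909ae88, 9f6998e, d91ffa6, d92d3e2, e680b19, fc8218a} — 10.

0 ahead, 10 behind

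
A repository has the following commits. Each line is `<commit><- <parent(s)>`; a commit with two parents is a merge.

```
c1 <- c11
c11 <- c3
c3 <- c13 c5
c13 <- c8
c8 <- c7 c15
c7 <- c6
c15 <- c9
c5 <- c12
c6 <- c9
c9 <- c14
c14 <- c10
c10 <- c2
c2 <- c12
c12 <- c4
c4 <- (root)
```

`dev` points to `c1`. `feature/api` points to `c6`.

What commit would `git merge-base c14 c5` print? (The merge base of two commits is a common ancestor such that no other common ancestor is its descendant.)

Ancestors of c14: {c10, c12, c14, c2, c4}.
Ancestors of c5: {c12, c4, c5}.
Common ancestors: {c12, c4}.
Among these, c12 is not an ancestor of any other common ancestor — it is the merge base.

c12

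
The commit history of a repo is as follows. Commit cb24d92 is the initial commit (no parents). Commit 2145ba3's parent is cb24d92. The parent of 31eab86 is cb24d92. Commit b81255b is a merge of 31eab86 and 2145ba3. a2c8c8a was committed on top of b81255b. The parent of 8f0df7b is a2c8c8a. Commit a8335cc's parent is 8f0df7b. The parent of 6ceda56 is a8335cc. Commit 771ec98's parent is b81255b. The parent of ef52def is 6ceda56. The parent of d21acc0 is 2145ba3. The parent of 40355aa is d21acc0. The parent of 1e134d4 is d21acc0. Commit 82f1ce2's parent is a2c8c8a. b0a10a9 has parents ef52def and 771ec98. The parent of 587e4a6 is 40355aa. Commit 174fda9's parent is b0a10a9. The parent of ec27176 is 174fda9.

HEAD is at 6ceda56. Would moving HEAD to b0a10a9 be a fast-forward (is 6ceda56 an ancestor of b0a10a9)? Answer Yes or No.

A fast-forward from 6ceda56 to b0a10a9 is possible iff 6ceda56 is an ancestor of b0a10a9.
Ancestors of b0a10a9: {2145ba3, 31eab86, 6ceda56, 771ec98, 8f0df7b, a2c8c8a, a8335cc, b0a10a9, b81255b, cb24d92, ef52def}.
6ceda56 is among them, so fast-forward is possible.

Yes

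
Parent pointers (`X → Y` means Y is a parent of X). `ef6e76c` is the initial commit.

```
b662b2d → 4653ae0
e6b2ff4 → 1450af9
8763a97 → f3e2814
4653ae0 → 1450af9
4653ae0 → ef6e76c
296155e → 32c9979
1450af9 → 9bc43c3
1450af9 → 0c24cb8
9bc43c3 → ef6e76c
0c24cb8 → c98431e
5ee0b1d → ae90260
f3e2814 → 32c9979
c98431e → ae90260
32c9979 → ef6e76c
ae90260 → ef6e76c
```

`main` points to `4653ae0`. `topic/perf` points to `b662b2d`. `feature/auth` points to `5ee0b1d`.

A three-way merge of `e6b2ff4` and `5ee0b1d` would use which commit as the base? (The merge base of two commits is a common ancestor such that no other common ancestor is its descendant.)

ae90260

Ancestors of e6b2ff4: {0c24cb8, 1450af9, 9bc43c3, ae90260, c98431e, e6b2ff4, ef6e76c}.
Ancestors of 5ee0b1d: {5ee0b1d, ae90260, ef6e76c}.
Common ancestors: {ae90260, ef6e76c}.
Among these, ae90260 is not an ancestor of any other common ancestor — it is the merge base.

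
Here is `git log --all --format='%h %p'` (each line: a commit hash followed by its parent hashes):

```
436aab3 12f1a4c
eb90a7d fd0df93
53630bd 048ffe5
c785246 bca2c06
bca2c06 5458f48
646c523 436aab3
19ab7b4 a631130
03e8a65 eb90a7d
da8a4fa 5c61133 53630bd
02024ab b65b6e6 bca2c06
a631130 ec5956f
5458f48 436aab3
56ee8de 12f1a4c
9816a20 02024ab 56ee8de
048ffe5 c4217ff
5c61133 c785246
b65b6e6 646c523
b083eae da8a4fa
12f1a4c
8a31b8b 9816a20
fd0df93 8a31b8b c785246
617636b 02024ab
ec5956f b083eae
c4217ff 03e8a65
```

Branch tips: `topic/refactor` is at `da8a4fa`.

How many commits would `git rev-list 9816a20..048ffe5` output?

Reachable from 048ffe5: {02024ab, 03e8a65, 048ffe5, 12f1a4c, 436aab3, 5458f48, 56ee8de, 646c523, 8a31b8b, 9816a20, b65b6e6, bca2c06, c4217ff, c785246, eb90a7d, fd0df93}.
Reachable from 9816a20: {02024ab, 12f1a4c, 436aab3, 5458f48, 56ee8de, 646c523, 9816a20, b65b6e6, bca2c06}.
In 048ffe5's history but not 9816a20's: {03e8a65, 048ffe5, 8a31b8b, c4217ff, c785246, eb90a7d, fd0df93} — 7 commits.

7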